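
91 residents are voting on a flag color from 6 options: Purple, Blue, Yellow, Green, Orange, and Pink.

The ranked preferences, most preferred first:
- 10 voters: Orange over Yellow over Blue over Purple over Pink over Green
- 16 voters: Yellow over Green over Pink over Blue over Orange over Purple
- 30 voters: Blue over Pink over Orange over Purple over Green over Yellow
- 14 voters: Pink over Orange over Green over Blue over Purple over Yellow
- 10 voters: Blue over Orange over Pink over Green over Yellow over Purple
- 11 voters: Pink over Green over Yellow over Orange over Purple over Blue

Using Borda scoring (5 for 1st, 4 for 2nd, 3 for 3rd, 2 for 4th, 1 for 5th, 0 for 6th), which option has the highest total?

Pink

Purple: 10×2 + 16×0 + 30×2 + 14×1 + 10×0 + 11×1 = 105
Blue: 10×3 + 16×2 + 30×5 + 14×2 + 10×5 + 11×0 = 290
Yellow: 10×4 + 16×5 + 30×0 + 14×0 + 10×1 + 11×3 = 163
Green: 10×0 + 16×4 + 30×1 + 14×3 + 10×2 + 11×4 = 200
Orange: 10×5 + 16×1 + 30×3 + 14×4 + 10×4 + 11×2 = 274
Pink: 10×1 + 16×3 + 30×4 + 14×5 + 10×3 + 11×5 = 333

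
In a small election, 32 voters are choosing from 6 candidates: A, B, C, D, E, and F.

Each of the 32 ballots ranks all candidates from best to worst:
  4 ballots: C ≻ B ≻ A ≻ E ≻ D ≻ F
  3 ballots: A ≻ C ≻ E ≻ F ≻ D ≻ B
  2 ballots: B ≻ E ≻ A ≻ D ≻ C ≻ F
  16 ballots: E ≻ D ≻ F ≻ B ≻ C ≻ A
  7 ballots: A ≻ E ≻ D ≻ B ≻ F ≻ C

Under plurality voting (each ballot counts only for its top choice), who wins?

E

First-place votes: A 10, B 2, C 4, D 0, E 16, F 0.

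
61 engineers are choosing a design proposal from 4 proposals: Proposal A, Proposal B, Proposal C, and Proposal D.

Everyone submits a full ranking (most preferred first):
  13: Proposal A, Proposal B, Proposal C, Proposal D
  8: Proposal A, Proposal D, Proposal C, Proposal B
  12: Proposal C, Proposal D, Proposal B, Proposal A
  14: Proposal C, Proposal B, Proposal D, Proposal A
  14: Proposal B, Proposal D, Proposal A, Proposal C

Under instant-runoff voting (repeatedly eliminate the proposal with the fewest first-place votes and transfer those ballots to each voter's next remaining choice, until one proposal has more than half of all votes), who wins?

Round 1: Proposal A 21, Proposal B 14, Proposal C 26, Proposal D 0. Proposal D eliminated.
Round 2: Proposal A 21, Proposal B 14, Proposal C 26. Proposal B eliminated.
Round 3: Proposal A 35, Proposal C 26. Proposal A has a majority (≥31).

Proposal A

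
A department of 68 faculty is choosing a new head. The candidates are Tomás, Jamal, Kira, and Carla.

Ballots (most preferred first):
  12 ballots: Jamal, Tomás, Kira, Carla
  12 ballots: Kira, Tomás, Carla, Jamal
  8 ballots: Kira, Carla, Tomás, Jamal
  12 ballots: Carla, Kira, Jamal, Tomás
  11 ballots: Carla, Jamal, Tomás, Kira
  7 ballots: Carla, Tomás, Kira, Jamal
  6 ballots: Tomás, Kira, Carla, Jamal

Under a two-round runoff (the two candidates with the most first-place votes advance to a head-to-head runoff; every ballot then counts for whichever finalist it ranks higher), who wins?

Kira

Round 1 first-place votes: Tomás 6, Jamal 12, Kira 20, Carla 30. Carla and Kira advance.
Runoff: Carla is ranked above Kira on 30 ballots, Kira above Carla on 38.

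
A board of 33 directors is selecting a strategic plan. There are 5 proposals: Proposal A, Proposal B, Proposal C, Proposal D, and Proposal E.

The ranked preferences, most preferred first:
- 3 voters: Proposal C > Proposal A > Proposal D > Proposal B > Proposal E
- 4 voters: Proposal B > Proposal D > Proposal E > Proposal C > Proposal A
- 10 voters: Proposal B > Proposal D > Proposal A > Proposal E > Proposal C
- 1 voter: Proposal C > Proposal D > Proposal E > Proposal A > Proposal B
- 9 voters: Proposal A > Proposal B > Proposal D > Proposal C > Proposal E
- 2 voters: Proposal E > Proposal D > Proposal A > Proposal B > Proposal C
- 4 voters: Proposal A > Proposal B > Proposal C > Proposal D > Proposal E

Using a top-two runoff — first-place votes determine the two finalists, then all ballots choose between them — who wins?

Proposal A

Round 1 first-place votes: Proposal A 13, Proposal B 14, Proposal C 4, Proposal D 0, Proposal E 2. Proposal B and Proposal A advance.
Runoff: Proposal B is ranked above Proposal A on 14 ballots, Proposal A above Proposal B on 19.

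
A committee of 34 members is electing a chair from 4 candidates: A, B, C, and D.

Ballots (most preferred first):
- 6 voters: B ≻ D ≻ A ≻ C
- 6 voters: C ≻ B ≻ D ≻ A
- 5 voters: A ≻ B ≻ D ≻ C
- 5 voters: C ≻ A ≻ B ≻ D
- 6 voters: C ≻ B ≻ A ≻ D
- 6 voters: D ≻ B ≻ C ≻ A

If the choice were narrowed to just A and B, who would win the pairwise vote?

B

A is ranked above B on 10 ballots; B above A on 24.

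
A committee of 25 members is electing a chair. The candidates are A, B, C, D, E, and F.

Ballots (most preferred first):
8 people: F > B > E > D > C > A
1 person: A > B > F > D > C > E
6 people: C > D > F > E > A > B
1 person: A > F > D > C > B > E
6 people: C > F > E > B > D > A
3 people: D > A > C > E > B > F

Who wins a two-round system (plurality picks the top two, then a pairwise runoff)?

Round 1 first-place votes: A 2, B 0, C 12, D 3, E 0, F 8. C and F advance.
Runoff: C is ranked above F on 15 ballots, F above C on 10.

C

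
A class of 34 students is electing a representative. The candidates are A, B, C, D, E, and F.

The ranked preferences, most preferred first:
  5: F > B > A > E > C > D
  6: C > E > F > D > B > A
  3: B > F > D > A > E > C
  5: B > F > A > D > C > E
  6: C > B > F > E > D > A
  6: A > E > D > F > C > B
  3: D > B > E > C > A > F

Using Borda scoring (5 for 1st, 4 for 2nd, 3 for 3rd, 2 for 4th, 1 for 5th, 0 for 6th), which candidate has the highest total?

F

A: 5×3 + 6×0 + 3×2 + 5×3 + 6×0 + 6×5 + 3×1 = 69
B: 5×4 + 6×1 + 3×5 + 5×5 + 6×4 + 6×0 + 3×4 = 102
C: 5×1 + 6×5 + 3×0 + 5×1 + 6×5 + 6×1 + 3×2 = 82
D: 5×0 + 6×2 + 3×3 + 5×2 + 6×1 + 6×3 + 3×5 = 70
E: 5×2 + 6×4 + 3×1 + 5×0 + 6×2 + 6×4 + 3×3 = 82
F: 5×5 + 6×3 + 3×4 + 5×4 + 6×3 + 6×2 + 3×0 = 105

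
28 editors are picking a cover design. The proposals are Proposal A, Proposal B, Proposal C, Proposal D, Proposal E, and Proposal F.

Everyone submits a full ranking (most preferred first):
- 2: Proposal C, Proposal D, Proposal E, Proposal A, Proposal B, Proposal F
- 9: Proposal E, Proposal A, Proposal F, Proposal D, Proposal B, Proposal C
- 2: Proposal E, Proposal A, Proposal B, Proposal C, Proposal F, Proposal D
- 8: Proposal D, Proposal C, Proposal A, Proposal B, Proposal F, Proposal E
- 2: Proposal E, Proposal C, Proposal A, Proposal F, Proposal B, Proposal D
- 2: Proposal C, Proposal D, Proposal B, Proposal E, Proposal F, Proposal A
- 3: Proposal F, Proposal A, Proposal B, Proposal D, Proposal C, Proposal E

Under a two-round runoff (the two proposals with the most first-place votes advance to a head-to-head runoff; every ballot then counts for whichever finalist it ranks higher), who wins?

Round 1 first-place votes: Proposal A 0, Proposal B 0, Proposal C 4, Proposal D 8, Proposal E 13, Proposal F 3. Proposal E and Proposal D advance.
Runoff: Proposal E is ranked above Proposal D on 13 ballots, Proposal D above Proposal E on 15.

Proposal D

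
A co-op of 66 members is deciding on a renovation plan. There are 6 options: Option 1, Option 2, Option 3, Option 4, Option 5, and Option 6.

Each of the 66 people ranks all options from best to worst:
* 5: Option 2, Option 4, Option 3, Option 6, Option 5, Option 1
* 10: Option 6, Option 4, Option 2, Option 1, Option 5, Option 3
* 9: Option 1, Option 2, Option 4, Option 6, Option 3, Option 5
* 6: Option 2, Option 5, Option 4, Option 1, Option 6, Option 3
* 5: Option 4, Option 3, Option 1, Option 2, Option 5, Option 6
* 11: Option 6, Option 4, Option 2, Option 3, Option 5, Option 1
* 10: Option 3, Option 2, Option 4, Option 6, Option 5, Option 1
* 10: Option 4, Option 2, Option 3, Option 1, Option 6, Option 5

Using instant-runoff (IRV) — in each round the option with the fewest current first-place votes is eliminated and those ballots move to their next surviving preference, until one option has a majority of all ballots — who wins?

Round 1: Option 1 9, Option 2 11, Option 3 10, Option 4 15, Option 5 0, Option 6 21. Option 5 eliminated.
Round 2: Option 1 9, Option 2 11, Option 3 10, Option 4 15, Option 6 21. Option 1 eliminated.
Round 3: Option 2 20, Option 3 10, Option 4 15, Option 6 21. Option 3 eliminated.
Round 4: Option 2 30, Option 4 15, Option 6 21. Option 4 eliminated.
Round 5: Option 2 45, Option 6 21. Option 2 has a majority (≥34).

Option 2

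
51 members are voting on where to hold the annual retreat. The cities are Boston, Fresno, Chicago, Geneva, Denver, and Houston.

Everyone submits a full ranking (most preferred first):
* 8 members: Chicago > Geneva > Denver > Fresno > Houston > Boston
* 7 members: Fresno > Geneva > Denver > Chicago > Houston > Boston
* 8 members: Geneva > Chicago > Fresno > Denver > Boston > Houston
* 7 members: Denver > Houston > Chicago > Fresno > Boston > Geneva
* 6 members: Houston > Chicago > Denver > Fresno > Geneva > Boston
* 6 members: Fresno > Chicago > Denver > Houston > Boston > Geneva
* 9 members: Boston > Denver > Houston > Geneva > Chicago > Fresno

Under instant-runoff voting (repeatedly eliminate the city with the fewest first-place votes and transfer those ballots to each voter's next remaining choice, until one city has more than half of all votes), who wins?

Round 1: Boston 9, Fresno 13, Chicago 8, Geneva 8, Denver 7, Houston 6. Houston eliminated.
Round 2: Boston 9, Fresno 13, Chicago 14, Geneva 8, Denver 7. Denver eliminated.
Round 3: Boston 9, Fresno 13, Chicago 21, Geneva 8. Geneva eliminated.
Round 4: Boston 9, Fresno 13, Chicago 29. Chicago has a majority (≥26).

Chicago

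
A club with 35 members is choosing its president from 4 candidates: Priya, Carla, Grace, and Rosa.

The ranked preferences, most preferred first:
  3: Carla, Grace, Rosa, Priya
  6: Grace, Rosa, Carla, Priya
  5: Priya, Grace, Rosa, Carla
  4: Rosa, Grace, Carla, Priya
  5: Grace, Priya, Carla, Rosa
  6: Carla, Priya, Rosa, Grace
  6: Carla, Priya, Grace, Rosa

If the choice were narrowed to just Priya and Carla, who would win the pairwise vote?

Priya is ranked above Carla on 10 ballots; Carla above Priya on 25.

Carla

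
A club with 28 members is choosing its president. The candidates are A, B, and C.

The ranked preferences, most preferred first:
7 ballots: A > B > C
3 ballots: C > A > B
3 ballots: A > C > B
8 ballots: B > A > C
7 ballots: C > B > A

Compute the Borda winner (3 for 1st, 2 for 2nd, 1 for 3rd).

A

A: 7×3 + 3×2 + 3×3 + 8×2 + 7×1 = 59
B: 7×2 + 3×1 + 3×1 + 8×3 + 7×2 = 58
C: 7×1 + 3×3 + 3×2 + 8×1 + 7×3 = 51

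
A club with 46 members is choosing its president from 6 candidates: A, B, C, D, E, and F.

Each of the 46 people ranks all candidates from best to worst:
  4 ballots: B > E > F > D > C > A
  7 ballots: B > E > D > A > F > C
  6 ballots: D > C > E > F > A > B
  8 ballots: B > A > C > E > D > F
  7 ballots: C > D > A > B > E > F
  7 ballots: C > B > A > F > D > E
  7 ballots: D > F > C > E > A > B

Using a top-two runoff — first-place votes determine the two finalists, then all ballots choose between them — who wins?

Round 1 first-place votes: A 0, B 19, C 14, D 13, E 0, F 0. B and C advance.
Runoff: B is ranked above C on 19 ballots, C above B on 27.

C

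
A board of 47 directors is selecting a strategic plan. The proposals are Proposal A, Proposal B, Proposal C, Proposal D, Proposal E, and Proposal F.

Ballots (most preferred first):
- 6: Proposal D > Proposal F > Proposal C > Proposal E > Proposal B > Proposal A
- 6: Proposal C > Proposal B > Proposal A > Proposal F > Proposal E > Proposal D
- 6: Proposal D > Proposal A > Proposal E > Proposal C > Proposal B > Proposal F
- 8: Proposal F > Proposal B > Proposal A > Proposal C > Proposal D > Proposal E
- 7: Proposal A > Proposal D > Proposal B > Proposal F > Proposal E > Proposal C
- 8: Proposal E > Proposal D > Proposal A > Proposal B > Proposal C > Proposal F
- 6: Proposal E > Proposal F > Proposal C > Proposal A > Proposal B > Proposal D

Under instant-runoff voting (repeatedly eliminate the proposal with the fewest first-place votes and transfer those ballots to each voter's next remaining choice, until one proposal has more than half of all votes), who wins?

Round 1: Proposal A 7, Proposal B 0, Proposal C 6, Proposal D 12, Proposal E 14, Proposal F 8. Proposal B eliminated.
Round 2: Proposal A 7, Proposal C 6, Proposal D 12, Proposal E 14, Proposal F 8. Proposal C eliminated.
Round 3: Proposal A 13, Proposal D 12, Proposal E 14, Proposal F 8. Proposal F eliminated.
Round 4: Proposal A 21, Proposal D 12, Proposal E 14. Proposal D eliminated.
Round 5: Proposal A 27, Proposal E 20. Proposal A has a majority (≥24).

Proposal A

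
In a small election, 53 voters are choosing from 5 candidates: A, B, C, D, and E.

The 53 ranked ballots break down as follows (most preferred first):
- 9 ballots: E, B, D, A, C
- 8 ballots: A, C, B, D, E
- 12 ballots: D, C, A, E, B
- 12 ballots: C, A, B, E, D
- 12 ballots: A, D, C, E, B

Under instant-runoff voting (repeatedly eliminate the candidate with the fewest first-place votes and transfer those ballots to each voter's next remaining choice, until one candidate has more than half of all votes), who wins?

A

Round 1: A 20, B 0, C 12, D 12, E 9. B eliminated.
Round 2: A 20, C 12, D 12, E 9. E eliminated.
Round 3: A 20, C 12, D 21. C eliminated.
Round 4: A 32, D 21. A has a majority (≥27).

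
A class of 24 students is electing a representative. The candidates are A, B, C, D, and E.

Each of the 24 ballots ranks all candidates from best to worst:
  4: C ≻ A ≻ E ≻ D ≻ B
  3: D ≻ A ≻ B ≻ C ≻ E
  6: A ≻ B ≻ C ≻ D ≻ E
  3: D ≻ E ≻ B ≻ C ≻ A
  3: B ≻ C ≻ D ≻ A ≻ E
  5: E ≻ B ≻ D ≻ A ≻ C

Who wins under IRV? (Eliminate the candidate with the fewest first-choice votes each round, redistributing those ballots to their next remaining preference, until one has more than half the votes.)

Round 1: A 6, B 3, C 4, D 6, E 5. B eliminated.
Round 2: A 6, C 7, D 6, E 5. E eliminated.
Round 3: A 6, C 7, D 11. A eliminated.
Round 4: C 13, D 11. C has a majority (≥13).

C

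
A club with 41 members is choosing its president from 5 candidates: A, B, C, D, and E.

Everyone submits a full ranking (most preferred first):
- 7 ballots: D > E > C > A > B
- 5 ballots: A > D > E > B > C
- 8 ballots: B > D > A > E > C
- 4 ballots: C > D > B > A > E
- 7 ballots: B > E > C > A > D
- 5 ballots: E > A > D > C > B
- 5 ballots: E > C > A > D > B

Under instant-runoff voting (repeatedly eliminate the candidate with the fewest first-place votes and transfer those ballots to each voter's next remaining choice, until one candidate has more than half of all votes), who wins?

D

Round 1: A 5, B 15, C 4, D 7, E 10. C eliminated.
Round 2: A 5, B 15, D 11, E 10. A eliminated.
Round 3: B 15, D 16, E 10. E eliminated.
Round 4: B 15, D 26. D has a majority (≥21).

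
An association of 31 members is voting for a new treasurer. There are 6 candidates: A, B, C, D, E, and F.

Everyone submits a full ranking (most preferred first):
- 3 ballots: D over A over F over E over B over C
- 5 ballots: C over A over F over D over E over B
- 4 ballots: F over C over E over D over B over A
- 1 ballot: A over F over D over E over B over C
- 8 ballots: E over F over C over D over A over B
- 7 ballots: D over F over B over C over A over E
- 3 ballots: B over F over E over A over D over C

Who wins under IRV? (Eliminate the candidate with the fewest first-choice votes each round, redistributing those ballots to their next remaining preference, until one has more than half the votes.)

F

Round 1: A 1, B 3, C 5, D 10, E 8, F 4. A eliminated.
Round 2: B 3, C 5, D 10, E 8, F 5. B eliminated.
Round 3: C 5, D 10, E 8, F 8. C eliminated.
Round 4: D 10, E 8, F 13. E eliminated.
Round 5: D 10, F 21. F has a majority (≥16).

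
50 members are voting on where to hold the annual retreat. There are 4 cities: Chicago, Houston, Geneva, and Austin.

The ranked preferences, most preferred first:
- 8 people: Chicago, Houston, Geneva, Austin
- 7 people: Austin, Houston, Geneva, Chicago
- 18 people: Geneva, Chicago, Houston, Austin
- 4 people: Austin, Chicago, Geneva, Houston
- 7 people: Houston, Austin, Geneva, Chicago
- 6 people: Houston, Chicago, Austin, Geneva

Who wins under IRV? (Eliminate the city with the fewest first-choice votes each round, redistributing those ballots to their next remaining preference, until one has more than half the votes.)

Round 1: Chicago 8, Houston 13, Geneva 18, Austin 11. Chicago eliminated.
Round 2: Houston 21, Geneva 18, Austin 11. Austin eliminated.
Round 3: Houston 28, Geneva 22. Houston has a majority (≥26).

Houston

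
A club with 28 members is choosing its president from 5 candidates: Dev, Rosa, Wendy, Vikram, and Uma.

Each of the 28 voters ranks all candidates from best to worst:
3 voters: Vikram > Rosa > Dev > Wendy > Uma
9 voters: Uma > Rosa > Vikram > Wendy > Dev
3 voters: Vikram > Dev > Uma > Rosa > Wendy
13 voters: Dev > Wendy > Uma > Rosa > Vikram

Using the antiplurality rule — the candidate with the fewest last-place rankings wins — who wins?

Last-place votes: Dev 9, Rosa 0, Wendy 3, Vikram 13, Uma 3.

Rosa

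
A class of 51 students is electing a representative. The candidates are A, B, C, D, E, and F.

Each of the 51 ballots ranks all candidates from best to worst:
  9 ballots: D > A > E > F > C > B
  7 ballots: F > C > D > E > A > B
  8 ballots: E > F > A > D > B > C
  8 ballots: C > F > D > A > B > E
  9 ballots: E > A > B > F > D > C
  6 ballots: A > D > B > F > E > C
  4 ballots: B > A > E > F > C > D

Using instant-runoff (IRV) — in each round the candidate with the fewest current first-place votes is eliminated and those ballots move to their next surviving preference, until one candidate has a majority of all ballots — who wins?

A

Round 1: A 6, B 4, C 8, D 9, E 17, F 7. B eliminated.
Round 2: A 10, C 8, D 9, E 17, F 7. F eliminated.
Round 3: A 10, C 15, D 9, E 17. D eliminated.
Round 4: A 19, C 15, E 17. C eliminated.
Round 5: A 27, E 24. A has a majority (≥26).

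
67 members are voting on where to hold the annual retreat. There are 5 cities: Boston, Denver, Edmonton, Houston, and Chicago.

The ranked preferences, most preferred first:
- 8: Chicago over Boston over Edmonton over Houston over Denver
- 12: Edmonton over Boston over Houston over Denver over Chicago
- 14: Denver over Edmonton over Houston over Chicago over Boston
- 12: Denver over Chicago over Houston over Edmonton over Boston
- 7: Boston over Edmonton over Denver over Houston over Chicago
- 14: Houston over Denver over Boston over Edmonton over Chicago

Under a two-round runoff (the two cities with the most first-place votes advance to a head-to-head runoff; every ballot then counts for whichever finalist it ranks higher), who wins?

Round 1 first-place votes: Boston 7, Denver 26, Edmonton 12, Houston 14, Chicago 8. Denver and Houston advance.
Runoff: Denver is ranked above Houston on 33 ballots, Houston above Denver on 34.

Houston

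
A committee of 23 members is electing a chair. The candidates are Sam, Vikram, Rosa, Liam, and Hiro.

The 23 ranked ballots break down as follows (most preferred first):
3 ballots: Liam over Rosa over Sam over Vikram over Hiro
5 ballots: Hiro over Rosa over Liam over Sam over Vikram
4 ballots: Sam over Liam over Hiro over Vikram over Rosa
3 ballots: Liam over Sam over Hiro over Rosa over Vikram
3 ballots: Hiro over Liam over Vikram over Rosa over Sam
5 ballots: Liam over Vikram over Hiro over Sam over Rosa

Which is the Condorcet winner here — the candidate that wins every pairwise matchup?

Liam

Liam vs Sam: 19–4
Liam vs Vikram: 23–0
Liam vs Rosa: 18–5
Liam vs Hiro: 15–8
Liam beats every other candidate.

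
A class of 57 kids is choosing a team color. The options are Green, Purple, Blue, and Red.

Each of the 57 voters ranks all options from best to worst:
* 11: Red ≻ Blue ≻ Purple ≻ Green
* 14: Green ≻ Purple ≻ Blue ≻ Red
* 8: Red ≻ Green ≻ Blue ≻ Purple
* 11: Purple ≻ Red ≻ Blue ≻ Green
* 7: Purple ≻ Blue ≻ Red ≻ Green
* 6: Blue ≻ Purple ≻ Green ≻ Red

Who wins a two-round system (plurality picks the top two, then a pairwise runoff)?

Round 1 first-place votes: Green 14, Purple 18, Blue 6, Red 19. Red and Purple advance.
Runoff: Red is ranked above Purple on 19 ballots, Purple above Red on 38.

Purple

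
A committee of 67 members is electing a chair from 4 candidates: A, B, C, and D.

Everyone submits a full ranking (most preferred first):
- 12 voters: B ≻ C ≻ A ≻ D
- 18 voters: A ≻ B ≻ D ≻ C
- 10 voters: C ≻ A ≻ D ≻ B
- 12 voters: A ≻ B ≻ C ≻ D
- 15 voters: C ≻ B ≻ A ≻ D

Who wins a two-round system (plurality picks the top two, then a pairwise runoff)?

C

Round 1 first-place votes: A 30, B 12, C 25, D 0. A and C advance.
Runoff: A is ranked above C on 30 ballots, C above A on 37.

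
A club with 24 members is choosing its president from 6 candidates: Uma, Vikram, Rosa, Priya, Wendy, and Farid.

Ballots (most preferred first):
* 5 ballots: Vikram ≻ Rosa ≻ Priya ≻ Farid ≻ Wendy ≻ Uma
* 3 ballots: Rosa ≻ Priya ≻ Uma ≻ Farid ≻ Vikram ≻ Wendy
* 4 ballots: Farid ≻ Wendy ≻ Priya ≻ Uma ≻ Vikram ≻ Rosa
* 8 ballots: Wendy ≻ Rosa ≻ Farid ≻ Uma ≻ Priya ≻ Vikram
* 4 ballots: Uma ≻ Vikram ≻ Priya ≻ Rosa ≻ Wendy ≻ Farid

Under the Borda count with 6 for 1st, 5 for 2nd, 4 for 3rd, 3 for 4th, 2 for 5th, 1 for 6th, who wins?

Rosa

Uma: 5×1 + 3×4 + 4×3 + 8×3 + 4×6 = 77
Vikram: 5×6 + 3×2 + 4×2 + 8×1 + 4×5 = 72
Rosa: 5×5 + 3×6 + 4×1 + 8×5 + 4×3 = 99
Priya: 5×4 + 3×5 + 4×4 + 8×2 + 4×4 = 83
Wendy: 5×2 + 3×1 + 4×5 + 8×6 + 4×2 = 89
Farid: 5×3 + 3×3 + 4×6 + 8×4 + 4×1 = 84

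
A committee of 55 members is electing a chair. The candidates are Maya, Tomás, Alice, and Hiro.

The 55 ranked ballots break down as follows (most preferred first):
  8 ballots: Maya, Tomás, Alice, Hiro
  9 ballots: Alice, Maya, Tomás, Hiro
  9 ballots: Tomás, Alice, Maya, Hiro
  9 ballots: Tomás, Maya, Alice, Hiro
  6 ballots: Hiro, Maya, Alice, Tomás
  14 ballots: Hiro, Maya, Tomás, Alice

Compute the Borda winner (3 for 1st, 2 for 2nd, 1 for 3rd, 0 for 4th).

Maya

Maya: 8×3 + 9×2 + 9×1 + 9×2 + 6×2 + 14×2 = 109
Tomás: 8×2 + 9×1 + 9×3 + 9×3 + 6×0 + 14×1 = 93
Alice: 8×1 + 9×3 + 9×2 + 9×1 + 6×1 + 14×0 = 68
Hiro: 8×0 + 9×0 + 9×0 + 9×0 + 6×3 + 14×3 = 60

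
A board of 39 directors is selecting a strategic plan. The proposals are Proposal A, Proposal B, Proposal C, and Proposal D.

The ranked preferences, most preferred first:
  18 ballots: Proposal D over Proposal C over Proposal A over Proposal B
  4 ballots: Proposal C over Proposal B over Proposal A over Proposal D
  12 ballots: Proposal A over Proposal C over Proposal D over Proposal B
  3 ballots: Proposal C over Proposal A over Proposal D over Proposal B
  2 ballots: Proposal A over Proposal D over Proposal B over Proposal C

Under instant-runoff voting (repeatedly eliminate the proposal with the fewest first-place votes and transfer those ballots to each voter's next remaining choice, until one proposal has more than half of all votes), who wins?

Round 1: Proposal A 14, Proposal B 0, Proposal C 7, Proposal D 18. Proposal B eliminated.
Round 2: Proposal A 14, Proposal C 7, Proposal D 18. Proposal C eliminated.
Round 3: Proposal A 21, Proposal D 18. Proposal A has a majority (≥20).

Proposal A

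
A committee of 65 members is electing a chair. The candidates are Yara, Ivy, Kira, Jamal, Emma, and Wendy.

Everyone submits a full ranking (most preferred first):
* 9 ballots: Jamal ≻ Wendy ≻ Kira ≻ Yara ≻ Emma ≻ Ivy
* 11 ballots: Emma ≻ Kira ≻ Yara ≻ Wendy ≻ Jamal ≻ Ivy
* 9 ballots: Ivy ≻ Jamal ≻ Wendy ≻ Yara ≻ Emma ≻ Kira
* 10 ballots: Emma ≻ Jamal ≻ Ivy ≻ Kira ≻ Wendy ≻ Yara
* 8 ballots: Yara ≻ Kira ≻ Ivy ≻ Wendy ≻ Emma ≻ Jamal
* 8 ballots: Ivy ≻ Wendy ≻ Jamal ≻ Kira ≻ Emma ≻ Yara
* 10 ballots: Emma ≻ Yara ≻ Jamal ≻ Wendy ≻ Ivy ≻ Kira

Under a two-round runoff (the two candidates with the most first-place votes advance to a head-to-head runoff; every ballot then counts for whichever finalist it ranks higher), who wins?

Round 1 first-place votes: Yara 8, Ivy 17, Kira 0, Jamal 9, Emma 31, Wendy 0. Emma and Ivy advance.
Runoff: Emma is ranked above Ivy on 40 ballots, Ivy above Emma on 25.

Emma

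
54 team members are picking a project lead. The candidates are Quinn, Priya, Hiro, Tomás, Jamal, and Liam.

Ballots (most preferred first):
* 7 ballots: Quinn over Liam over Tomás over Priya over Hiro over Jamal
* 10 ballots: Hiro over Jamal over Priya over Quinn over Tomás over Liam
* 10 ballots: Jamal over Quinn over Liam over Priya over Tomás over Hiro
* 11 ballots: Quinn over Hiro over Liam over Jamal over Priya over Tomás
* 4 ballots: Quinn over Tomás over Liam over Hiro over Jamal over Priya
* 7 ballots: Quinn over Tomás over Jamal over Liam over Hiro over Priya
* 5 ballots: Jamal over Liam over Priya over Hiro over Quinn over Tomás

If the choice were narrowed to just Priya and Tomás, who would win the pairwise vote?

Priya

Priya is ranked above Tomás on 36 ballots; Tomás above Priya on 18.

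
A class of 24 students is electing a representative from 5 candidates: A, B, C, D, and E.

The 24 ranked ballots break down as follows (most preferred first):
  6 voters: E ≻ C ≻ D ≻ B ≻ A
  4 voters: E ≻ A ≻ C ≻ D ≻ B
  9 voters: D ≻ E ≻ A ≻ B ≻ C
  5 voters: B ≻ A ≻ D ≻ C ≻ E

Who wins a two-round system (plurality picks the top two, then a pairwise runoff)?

D

Round 1 first-place votes: A 0, B 5, C 0, D 9, E 10. E and D advance.
Runoff: E is ranked above D on 10 ballots, D above E on 14.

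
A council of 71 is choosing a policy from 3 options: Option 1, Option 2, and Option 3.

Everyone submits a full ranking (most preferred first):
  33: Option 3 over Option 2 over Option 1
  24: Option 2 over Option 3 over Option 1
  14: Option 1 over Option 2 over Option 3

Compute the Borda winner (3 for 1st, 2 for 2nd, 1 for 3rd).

Option 2

Option 1: 33×1 + 24×1 + 14×3 = 99
Option 2: 33×2 + 24×3 + 14×2 = 166
Option 3: 33×3 + 24×2 + 14×1 = 161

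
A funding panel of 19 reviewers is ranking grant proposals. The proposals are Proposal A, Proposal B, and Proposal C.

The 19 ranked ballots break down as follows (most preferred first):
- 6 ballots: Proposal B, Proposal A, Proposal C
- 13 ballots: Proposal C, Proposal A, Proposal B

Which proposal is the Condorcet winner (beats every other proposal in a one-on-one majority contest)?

Proposal C

Proposal C vs Proposal A: 13–6
Proposal C vs Proposal B: 13–6
Proposal C beats every other proposal.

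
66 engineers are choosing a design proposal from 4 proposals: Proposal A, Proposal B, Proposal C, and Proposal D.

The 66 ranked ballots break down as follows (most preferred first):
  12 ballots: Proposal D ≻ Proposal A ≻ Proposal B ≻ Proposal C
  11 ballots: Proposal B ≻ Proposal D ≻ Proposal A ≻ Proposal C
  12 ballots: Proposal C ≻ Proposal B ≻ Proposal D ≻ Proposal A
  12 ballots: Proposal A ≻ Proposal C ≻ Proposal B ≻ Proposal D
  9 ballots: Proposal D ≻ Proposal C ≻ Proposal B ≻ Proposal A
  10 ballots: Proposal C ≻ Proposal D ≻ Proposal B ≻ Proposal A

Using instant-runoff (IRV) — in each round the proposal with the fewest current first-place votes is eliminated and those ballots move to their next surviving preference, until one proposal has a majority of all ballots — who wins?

Proposal C

Round 1: Proposal A 12, Proposal B 11, Proposal C 22, Proposal D 21. Proposal B eliminated.
Round 2: Proposal A 12, Proposal C 22, Proposal D 32. Proposal A eliminated.
Round 3: Proposal C 34, Proposal D 32. Proposal C has a majority (≥34).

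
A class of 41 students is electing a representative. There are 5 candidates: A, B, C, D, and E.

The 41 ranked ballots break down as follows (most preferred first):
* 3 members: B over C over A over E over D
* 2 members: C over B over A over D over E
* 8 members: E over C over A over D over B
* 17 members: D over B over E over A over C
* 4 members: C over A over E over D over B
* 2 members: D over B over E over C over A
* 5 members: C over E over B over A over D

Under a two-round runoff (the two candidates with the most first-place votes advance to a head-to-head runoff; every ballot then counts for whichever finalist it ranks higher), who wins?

C

Round 1 first-place votes: A 0, B 3, C 11, D 19, E 8. D and C advance.
Runoff: D is ranked above C on 19 ballots, C above D on 22.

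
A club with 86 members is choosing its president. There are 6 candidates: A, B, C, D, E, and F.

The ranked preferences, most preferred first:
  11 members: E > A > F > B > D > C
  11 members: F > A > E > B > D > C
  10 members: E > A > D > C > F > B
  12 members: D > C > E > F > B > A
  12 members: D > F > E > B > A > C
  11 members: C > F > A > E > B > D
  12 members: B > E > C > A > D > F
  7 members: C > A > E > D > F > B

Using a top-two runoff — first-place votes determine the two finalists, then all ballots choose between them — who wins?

E

Round 1 first-place votes: A 0, B 12, C 18, D 24, E 21, F 11. D and E advance.
Runoff: D is ranked above E on 24 ballots, E above D on 62.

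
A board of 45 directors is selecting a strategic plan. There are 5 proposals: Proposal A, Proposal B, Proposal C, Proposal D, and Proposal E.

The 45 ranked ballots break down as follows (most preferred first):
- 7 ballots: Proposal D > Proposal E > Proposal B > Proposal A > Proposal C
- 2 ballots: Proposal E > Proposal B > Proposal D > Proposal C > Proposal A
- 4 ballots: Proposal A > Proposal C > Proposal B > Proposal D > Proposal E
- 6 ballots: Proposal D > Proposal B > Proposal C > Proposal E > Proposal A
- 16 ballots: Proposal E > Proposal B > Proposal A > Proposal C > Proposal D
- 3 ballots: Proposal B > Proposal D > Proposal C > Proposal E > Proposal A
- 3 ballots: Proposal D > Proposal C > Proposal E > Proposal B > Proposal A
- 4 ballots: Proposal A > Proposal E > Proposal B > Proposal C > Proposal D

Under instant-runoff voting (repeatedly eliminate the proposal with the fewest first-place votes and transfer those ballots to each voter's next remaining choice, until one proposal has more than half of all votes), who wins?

Proposal D

Round 1: Proposal A 8, Proposal B 3, Proposal C 0, Proposal D 16, Proposal E 18. Proposal C eliminated.
Round 2: Proposal A 8, Proposal B 3, Proposal D 16, Proposal E 18. Proposal B eliminated.
Round 3: Proposal A 8, Proposal D 19, Proposal E 18. Proposal A eliminated.
Round 4: Proposal D 23, Proposal E 22. Proposal D has a majority (≥23).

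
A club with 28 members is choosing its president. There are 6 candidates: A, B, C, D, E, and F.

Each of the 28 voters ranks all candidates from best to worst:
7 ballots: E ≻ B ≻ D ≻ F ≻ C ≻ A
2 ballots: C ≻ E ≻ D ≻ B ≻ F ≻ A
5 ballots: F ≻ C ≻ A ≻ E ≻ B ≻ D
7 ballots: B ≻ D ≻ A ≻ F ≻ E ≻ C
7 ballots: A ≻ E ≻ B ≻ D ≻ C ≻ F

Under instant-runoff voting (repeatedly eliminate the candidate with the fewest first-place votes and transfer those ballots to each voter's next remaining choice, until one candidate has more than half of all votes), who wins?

Round 1: A 7, B 7, C 2, D 0, E 7, F 5. D eliminated.
Round 2: A 7, B 7, C 2, E 7, F 5. C eliminated.
Round 3: A 7, B 7, E 9, F 5. F eliminated.
Round 4: A 12, B 7, E 9. B eliminated.
Round 5: A 19, E 9. A has a majority (≥15).

A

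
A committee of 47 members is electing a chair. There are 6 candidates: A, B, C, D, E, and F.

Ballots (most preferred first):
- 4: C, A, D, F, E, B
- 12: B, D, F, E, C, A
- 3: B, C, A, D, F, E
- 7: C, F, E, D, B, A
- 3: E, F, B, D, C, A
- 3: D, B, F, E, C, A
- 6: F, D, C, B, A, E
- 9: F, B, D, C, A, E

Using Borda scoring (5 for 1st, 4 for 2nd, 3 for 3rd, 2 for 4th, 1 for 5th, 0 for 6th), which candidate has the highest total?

F

A: 4×4 + 12×0 + 3×3 + 7×0 + 3×0 + 3×0 + 6×1 + 9×1 = 40
B: 4×0 + 12×5 + 3×5 + 7×1 + 3×3 + 3×4 + 6×2 + 9×4 = 151
C: 4×5 + 12×1 + 3×4 + 7×5 + 3×1 + 3×1 + 6×3 + 9×2 = 121
D: 4×3 + 12×4 + 3×2 + 7×2 + 3×2 + 3×5 + 6×4 + 9×3 = 152
E: 4×1 + 12×2 + 3×0 + 7×3 + 3×5 + 3×2 + 6×0 + 9×0 = 70
F: 4×2 + 12×3 + 3×1 + 7×4 + 3×4 + 3×3 + 6×5 + 9×5 = 171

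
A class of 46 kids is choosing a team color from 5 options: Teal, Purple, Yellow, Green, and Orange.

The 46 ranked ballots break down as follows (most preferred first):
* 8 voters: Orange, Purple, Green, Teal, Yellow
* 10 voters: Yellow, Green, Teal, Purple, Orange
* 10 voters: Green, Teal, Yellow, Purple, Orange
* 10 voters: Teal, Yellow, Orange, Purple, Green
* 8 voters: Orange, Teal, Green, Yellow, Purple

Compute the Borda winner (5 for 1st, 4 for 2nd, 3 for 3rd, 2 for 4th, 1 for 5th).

Teal

Teal: 8×2 + 10×3 + 10×4 + 10×5 + 8×4 = 168
Purple: 8×4 + 10×2 + 10×2 + 10×2 + 8×1 = 100
Yellow: 8×1 + 10×5 + 10×3 + 10×4 + 8×2 = 144
Green: 8×3 + 10×4 + 10×5 + 10×1 + 8×3 = 148
Orange: 8×5 + 10×1 + 10×1 + 10×3 + 8×5 = 130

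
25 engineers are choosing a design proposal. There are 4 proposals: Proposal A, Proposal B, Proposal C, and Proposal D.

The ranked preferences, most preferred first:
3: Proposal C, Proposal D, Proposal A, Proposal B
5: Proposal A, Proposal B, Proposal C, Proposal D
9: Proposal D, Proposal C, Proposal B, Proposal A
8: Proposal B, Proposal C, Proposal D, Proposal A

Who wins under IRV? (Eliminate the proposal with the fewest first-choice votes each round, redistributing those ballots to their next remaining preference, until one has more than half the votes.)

Round 1: Proposal A 5, Proposal B 8, Proposal C 3, Proposal D 9. Proposal C eliminated.
Round 2: Proposal A 5, Proposal B 8, Proposal D 12. Proposal A eliminated.
Round 3: Proposal B 13, Proposal D 12. Proposal B has a majority (≥13).

Proposal B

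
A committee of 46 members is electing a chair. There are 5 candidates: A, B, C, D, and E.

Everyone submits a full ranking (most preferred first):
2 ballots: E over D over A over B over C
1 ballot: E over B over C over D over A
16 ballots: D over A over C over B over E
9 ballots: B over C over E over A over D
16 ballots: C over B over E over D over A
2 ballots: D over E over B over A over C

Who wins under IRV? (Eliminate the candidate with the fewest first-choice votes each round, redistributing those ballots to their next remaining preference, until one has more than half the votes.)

C

Round 1: A 0, B 9, C 16, D 18, E 3. A eliminated.
Round 2: B 9, C 16, D 18, E 3. E eliminated.
Round 3: B 10, C 16, D 20. B eliminated.
Round 4: C 26, D 20. C has a majority (≥24).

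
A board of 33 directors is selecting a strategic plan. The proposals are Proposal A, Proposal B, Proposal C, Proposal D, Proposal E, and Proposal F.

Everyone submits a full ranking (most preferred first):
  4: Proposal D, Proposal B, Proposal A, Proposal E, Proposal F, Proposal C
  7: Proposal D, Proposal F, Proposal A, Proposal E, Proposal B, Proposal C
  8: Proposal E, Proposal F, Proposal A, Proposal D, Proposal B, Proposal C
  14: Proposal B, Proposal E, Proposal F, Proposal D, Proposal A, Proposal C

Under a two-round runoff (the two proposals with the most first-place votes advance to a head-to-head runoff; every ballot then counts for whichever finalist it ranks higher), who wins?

Round 1 first-place votes: Proposal A 0, Proposal B 14, Proposal C 0, Proposal D 11, Proposal E 8, Proposal F 0. Proposal B and Proposal D advance.
Runoff: Proposal B is ranked above Proposal D on 14 ballots, Proposal D above Proposal B on 19.

Proposal D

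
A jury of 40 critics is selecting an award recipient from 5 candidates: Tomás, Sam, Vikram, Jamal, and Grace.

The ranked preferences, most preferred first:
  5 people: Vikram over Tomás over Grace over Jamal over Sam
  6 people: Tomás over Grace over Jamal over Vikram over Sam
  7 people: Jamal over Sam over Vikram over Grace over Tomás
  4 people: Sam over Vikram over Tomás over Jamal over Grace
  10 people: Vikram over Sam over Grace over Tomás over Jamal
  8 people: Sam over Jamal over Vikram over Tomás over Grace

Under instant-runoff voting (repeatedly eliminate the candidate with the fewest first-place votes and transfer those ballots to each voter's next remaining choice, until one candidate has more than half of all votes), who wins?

Round 1: Tomás 6, Sam 12, Vikram 15, Jamal 7, Grace 0. Grace eliminated.
Round 2: Tomás 6, Sam 12, Vikram 15, Jamal 7. Tomás eliminated.
Round 3: Sam 12, Vikram 15, Jamal 13. Sam eliminated.
Round 4: Vikram 19, Jamal 21. Jamal has a majority (≥21).

Jamal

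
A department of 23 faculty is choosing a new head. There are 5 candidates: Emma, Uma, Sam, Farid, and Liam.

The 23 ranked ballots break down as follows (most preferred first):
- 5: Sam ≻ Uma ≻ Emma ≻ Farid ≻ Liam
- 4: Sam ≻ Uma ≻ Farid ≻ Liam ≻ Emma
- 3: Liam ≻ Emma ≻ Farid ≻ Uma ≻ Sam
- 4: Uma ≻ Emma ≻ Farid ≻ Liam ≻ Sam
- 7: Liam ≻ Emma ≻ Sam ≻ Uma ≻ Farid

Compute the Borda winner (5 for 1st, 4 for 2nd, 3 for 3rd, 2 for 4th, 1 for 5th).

Uma

Emma: 5×3 + 4×1 + 3×4 + 4×4 + 7×4 = 75
Uma: 5×4 + 4×4 + 3×2 + 4×5 + 7×2 = 76
Sam: 5×5 + 4×5 + 3×1 + 4×1 + 7×3 = 73
Farid: 5×2 + 4×3 + 3×3 + 4×3 + 7×1 = 50
Liam: 5×1 + 4×2 + 3×5 + 4×2 + 7×5 = 71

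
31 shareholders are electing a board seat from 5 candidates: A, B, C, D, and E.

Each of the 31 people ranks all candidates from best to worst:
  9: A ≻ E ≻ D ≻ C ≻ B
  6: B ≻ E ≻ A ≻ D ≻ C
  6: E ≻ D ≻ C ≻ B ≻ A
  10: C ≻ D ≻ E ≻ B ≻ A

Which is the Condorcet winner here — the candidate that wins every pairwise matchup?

E vs A: 22–9
E vs B: 25–6
E vs C: 21–10
E vs D: 21–10
E beats every other candidate.

E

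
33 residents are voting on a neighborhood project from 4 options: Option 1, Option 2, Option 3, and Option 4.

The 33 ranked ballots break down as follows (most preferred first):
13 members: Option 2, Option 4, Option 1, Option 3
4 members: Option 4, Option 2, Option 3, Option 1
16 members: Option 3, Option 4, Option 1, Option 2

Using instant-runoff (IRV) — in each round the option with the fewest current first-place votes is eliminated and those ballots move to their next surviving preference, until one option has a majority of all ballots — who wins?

Round 1: Option 1 0, Option 2 13, Option 3 16, Option 4 4. Option 1 eliminated.
Round 2: Option 2 13, Option 3 16, Option 4 4. Option 4 eliminated.
Round 3: Option 2 17, Option 3 16. Option 2 has a majority (≥17).

Option 2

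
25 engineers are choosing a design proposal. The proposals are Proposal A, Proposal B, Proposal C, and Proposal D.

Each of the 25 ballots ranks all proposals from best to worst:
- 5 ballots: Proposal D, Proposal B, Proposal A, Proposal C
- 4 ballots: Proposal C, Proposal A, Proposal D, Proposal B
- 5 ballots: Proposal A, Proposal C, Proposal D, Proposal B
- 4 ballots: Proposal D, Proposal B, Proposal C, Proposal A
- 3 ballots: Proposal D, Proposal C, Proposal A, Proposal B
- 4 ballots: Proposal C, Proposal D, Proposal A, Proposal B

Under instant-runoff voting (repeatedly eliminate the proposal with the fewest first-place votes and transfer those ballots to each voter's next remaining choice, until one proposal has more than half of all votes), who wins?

Proposal C

Round 1: Proposal A 5, Proposal B 0, Proposal C 8, Proposal D 12. Proposal B eliminated.
Round 2: Proposal A 5, Proposal C 8, Proposal D 12. Proposal A eliminated.
Round 3: Proposal C 13, Proposal D 12. Proposal C has a majority (≥13).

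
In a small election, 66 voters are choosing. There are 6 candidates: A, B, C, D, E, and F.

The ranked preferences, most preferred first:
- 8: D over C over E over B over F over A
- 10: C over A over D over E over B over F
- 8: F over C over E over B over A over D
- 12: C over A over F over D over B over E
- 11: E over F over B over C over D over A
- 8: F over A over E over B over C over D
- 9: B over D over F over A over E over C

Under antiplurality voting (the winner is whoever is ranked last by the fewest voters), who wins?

Last-place votes: A 19, B 0, C 9, D 16, E 12, F 10.

B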